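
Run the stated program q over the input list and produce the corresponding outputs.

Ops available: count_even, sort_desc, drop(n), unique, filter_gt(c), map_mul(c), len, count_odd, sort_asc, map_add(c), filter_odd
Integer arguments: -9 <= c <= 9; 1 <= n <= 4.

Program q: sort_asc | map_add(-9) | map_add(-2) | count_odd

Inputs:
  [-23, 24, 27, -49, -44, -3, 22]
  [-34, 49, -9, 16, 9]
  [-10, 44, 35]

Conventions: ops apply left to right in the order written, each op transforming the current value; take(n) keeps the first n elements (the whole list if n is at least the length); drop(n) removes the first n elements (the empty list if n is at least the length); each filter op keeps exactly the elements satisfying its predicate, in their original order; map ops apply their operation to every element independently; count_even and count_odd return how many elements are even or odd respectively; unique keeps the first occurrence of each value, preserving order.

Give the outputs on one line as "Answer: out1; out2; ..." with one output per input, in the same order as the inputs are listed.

3; 2; 2

Execution, op by op:
  [-23, 24, 27, -49, -44, -3, 22] -> [-49, -44, -23, -3, 22, 24, 27] -> [-58, -53, -32, -12, 13, 15, 18] -> [-60, -55, -34, -14, 11, 13, 16] -> 3
  [-34, 49, -9, 16, 9] -> [-34, -9, 9, 16, 49] -> [-43, -18, 0, 7, 40] -> [-45, -20, -2, 5, 38] -> 2
  [-10, 44, 35] -> [-10, 35, 44] -> [-19, 26, 35] -> [-21, 24, 33] -> 2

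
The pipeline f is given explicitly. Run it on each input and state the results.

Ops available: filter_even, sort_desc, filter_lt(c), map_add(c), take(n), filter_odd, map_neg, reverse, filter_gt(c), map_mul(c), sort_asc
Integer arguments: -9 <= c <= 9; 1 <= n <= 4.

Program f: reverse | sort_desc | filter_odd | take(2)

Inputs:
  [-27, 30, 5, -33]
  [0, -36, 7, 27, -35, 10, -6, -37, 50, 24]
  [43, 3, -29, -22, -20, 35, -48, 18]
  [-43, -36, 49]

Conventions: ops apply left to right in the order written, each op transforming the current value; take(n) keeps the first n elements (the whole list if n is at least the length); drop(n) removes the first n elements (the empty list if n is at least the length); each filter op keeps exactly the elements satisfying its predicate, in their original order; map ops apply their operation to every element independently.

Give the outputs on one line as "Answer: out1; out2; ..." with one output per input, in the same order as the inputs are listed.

Execution, op by op:
  [-27, 30, 5, -33] -> [-33, 5, 30, -27] -> [30, 5, -27, -33] -> [5, -27, -33] -> [5, -27]
  [0, -36, 7, 27, -35, 10, -6, -37, 50, 24] -> [24, 50, -37, -6, 10, -35, 27, 7, -36, 0] -> [50, 27, 24, 10, 7, 0, -6, -35, -36, -37] -> [27, 7, -35, -37] -> [27, 7]
  [43, 3, -29, -22, -20, 35, -48, 18] -> [18, -48, 35, -20, -22, -29, 3, 43] -> [43, 35, 18, 3, -20, -22, -29, -48] -> [43, 35, 3, -29] -> [43, 35]
  [-43, -36, 49] -> [49, -36, -43] -> [49, -36, -43] -> [49, -43] -> [49, -43]

[5, -27]; [27, 7]; [43, 35]; [49, -43]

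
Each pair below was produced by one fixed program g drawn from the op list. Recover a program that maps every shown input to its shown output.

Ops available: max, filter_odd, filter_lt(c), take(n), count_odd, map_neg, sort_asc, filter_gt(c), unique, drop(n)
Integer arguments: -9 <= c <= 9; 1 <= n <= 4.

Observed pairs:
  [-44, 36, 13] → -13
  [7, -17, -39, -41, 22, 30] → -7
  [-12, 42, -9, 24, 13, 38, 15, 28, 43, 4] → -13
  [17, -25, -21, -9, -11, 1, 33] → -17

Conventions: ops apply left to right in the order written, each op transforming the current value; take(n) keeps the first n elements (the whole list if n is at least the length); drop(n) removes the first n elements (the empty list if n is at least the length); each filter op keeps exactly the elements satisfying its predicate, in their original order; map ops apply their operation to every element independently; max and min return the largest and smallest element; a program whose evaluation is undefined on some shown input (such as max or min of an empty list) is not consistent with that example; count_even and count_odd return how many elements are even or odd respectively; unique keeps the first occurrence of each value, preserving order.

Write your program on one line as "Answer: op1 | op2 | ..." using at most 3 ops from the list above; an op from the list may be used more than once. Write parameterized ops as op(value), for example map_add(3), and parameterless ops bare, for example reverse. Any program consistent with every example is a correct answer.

filter_gt(6) | map_neg | max

Check, running the answer program on each example:
  [-44, 36, 13] -> [36, 13] -> [-36, -13] -> -13
  [7, -17, -39, -41, 22, 30] -> [7, 22, 30] -> [-7, -22, -30] -> -7
  [-12, 42, -9, 24, 13, 38, 15, 28, 43, 4] -> [42, 24, 13, 38, 15, 28, 43] -> [-42, -24, -13, -38, -15, -28, -43] -> -13
  [17, -25, -21, -9, -11, 1, 33] -> [17, 33] -> [-17, -33] -> -17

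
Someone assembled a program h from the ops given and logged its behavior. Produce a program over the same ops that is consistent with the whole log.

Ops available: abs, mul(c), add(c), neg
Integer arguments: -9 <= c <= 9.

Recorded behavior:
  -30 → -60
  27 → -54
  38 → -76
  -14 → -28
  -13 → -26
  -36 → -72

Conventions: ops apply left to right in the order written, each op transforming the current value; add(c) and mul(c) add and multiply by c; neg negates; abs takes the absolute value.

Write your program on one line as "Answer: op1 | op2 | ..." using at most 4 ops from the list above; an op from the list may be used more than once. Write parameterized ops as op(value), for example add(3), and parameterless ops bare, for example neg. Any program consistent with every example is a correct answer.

abs | mul(2) | neg

Check, running the answer program on each example:
  -30 -> 30 -> 60 -> -60
  27 -> 27 -> 54 -> -54
  38 -> 38 -> 76 -> -76
  -14 -> 14 -> 28 -> -28
  -13 -> 13 -> 26 -> -26
  -36 -> 36 -> 72 -> -72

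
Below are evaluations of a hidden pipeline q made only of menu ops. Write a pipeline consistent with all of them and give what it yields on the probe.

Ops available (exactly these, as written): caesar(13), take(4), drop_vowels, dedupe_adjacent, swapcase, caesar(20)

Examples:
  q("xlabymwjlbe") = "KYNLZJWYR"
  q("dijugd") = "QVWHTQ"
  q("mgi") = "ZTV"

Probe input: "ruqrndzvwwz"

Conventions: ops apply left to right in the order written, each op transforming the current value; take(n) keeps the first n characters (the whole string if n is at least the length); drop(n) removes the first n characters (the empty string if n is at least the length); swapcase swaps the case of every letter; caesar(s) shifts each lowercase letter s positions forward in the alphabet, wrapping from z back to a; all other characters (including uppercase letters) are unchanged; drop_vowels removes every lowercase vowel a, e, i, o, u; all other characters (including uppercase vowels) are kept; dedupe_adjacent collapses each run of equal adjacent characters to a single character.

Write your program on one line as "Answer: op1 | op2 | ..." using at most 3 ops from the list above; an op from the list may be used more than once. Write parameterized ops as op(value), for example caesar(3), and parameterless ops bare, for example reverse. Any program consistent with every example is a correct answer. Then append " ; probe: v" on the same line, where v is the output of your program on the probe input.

caesar(13) | drop_vowels | swapcase ; probe: "HDQMJJM"

Check, running the answer program on each example:
  "xlabymwjlbe" -> "kynolzjwyor" -> "kynlzjwyr" -> "KYNLZJWYR"
  "dijugd" -> "qvwhtq" -> "qvwhtq" -> "QVWHTQ"
  "mgi" -> "ztv" -> "ztv" -> "ZTV"
  probe: "ruqrndzvwwz" -> "ehdeaqmijjm" -> "hdqmjjm" -> "HDQMJJM"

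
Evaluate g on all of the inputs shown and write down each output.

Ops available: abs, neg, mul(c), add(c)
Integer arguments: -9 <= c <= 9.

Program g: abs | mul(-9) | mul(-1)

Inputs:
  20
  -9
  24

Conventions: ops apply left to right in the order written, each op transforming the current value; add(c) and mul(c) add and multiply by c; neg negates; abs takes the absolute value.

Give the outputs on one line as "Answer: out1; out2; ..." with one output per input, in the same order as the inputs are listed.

Execution, op by op:
  20 -> 20 -> -180 -> 180
  -9 -> 9 -> -81 -> 81
  24 -> 24 -> -216 -> 216

180; 81; 216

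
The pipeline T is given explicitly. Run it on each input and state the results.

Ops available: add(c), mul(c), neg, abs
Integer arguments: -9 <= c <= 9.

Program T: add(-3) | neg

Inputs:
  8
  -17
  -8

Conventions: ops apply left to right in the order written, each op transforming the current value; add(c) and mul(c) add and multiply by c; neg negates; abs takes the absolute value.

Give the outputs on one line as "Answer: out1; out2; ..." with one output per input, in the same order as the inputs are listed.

Execution, op by op:
  8 -> 5 -> -5
  -17 -> -20 -> 20
  -8 -> -11 -> 11

-5; 20; 11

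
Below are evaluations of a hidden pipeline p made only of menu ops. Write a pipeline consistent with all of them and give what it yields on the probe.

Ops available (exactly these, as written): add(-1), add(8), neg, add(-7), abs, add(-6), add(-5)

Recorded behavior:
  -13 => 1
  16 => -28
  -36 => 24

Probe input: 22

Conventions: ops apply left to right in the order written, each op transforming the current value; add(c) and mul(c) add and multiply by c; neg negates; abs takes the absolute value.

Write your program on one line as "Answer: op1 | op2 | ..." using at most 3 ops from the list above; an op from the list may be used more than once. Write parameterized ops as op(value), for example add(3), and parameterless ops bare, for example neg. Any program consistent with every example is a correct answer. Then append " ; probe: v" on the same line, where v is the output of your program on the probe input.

neg | add(-5) | add(-7) ; probe: -34

Check, running the answer program on each example:
  -13 -> 13 -> 8 -> 1
  16 -> -16 -> -21 -> -28
  -36 -> 36 -> 31 -> 24
  probe: 22 -> -22 -> -27 -> -34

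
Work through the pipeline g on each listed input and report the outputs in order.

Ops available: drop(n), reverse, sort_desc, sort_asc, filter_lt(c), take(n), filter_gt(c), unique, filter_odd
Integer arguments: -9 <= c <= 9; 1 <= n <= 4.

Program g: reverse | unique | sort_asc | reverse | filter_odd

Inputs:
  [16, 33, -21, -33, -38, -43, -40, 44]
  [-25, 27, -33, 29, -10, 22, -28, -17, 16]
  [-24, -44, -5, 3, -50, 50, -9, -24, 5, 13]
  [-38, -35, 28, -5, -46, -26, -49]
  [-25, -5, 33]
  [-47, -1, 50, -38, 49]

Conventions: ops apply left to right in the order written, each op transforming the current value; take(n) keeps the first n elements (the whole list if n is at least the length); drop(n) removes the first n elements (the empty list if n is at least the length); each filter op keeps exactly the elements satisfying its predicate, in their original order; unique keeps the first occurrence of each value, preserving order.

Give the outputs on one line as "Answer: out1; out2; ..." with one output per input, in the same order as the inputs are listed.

Execution, op by op:
  [16, 33, -21, -33, -38, -43, -40, 44] -> [44, -40, -43, -38, -33, -21, 33, 16] -> [44, -40, -43, -38, -33, -21, 33, 16] -> [-43, -40, -38, -33, -21, 16, 33, 44] -> [44, 33, 16, -21, -33, -38, -40, -43] -> [33, -21, -33, -43]
  [-25, 27, -33, 29, -10, 22, -28, -17, 16] -> [16, -17, -28, 22, -10, 29, -33, 27, -25] -> [16, -17, -28, 22, -10, 29, -33, 27, -25] -> [-33, -28, -25, -17, -10, 16, 22, 27, 29] -> [29, 27, 22, 16, -10, -17, -25, -28, -33] -> [29, 27, -17, -25, -33]
  [-24, -44, -5, 3, -50, 50, -9, -24, 5, 13] -> [13, 5, -24, -9, 50, -50, 3, -5, -44, -24] -> [13, 5, -24, -9, 50, -50, 3, -5, -44] -> [-50, -44, -24, -9, -5, 3, 5, 13, 50] -> [50, 13, 5, 3, -5, -9, -24, -44, -50] -> [13, 5, 3, -5, -9]
  [-38, -35, 28, -5, -46, -26, -49] -> [-49, -26, -46, -5, 28, -35, -38] -> [-49, -26, -46, -5, 28, -35, -38] -> [-49, -46, -38, -35, -26, -5, 28] -> [28, -5, -26, -35, -38, -46, -49] -> [-5, -35, -49]
  [-25, -5, 33] -> [33, -5, -25] -> [33, -5, -25] -> [-25, -5, 33] -> [33, -5, -25] -> [33, -5, -25]
  [-47, -1, 50, -38, 49] -> [49, -38, 50, -1, -47] -> [49, -38, 50, -1, -47] -> [-47, -38, -1, 49, 50] -> [50, 49, -1, -38, -47] -> [49, -1, -47]

[33, -21, -33, -43]; [29, 27, -17, -25, -33]; [13, 5, 3, -5, -9]; [-5, -35, -49]; [33, -5, -25]; [49, -1, -47]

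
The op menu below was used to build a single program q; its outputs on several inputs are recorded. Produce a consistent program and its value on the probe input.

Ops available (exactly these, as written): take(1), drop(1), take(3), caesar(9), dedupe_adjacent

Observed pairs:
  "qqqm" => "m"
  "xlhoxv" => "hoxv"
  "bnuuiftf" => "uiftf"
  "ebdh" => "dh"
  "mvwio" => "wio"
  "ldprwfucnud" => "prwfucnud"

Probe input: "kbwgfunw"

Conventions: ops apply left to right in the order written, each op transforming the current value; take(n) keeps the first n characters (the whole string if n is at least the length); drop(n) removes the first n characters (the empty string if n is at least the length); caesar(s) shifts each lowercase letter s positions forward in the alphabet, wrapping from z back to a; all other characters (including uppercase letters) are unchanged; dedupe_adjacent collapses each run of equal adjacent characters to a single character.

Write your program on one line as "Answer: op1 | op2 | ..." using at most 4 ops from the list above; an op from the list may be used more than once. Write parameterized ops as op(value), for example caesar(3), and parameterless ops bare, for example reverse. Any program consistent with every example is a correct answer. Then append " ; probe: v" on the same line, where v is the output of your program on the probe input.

drop(1) | dedupe_adjacent | drop(1) ; probe: "wgfunw"

Check, running the answer program on each example:
  "qqqm" -> "qqm" -> "qm" -> "m"
  "xlhoxv" -> "lhoxv" -> "lhoxv" -> "hoxv"
  "bnuuiftf" -> "nuuiftf" -> "nuiftf" -> "uiftf"
  "ebdh" -> "bdh" -> "bdh" -> "dh"
  "mvwio" -> "vwio" -> "vwio" -> "wio"
  "ldprwfucnud" -> "dprwfucnud" -> "dprwfucnud" -> "prwfucnud"
  probe: "kbwgfunw" -> "bwgfunw" -> "bwgfunw" -> "wgfunw"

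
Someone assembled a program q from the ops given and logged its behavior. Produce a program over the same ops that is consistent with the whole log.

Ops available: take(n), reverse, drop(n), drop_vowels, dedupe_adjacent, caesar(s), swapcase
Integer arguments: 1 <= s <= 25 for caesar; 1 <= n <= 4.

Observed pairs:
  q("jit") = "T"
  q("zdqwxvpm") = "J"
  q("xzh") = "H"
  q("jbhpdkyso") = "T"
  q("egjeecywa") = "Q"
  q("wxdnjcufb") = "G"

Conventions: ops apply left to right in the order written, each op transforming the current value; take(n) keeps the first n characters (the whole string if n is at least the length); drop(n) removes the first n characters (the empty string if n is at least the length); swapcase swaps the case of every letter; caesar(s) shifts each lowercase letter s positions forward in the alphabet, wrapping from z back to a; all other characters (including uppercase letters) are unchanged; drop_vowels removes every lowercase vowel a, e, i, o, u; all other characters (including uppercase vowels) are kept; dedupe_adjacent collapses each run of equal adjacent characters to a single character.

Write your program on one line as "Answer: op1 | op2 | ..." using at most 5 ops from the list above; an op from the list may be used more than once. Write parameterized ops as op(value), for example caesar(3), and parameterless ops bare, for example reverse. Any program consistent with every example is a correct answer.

drop_vowels | take(3) | caesar(10) | swapcase | take(1)

Check, running the answer program on each example:
  "jit" -> "jt" -> "jt" -> "td" -> "TD" -> "T"
  "zdqwxvpm" -> "zdqwxvpm" -> "zdq" -> "jna" -> "JNA" -> "J"
  "xzh" -> "xzh" -> "xzh" -> "hjr" -> "HJR" -> "H"
  "jbhpdkyso" -> "jbhpdkys" -> "jbh" -> "tlr" -> "TLR" -> "T"
  "egjeecywa" -> "gjcyw" -> "gjc" -> "qtm" -> "QTM" -> "Q"
  "wxdnjcufb" -> "wxdnjcfb" -> "wxd" -> "ghn" -> "GHN" -> "G"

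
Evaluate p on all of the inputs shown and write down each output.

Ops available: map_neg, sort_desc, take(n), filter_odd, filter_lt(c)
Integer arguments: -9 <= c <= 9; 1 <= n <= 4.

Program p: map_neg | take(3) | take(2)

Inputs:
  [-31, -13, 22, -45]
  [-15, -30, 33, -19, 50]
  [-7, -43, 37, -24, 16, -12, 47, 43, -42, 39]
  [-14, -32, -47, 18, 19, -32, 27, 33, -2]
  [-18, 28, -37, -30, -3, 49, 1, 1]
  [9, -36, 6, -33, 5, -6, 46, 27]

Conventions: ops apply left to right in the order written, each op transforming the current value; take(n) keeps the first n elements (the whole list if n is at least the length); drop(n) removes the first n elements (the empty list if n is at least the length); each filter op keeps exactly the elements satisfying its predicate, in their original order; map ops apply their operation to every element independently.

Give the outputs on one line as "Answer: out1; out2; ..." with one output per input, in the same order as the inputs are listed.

Execution, op by op:
  [-31, -13, 22, -45] -> [31, 13, -22, 45] -> [31, 13, -22] -> [31, 13]
  [-15, -30, 33, -19, 50] -> [15, 30, -33, 19, -50] -> [15, 30, -33] -> [15, 30]
  [-7, -43, 37, -24, 16, -12, 47, 43, -42, 39] -> [7, 43, -37, 24, -16, 12, -47, -43, 42, -39] -> [7, 43, -37] -> [7, 43]
  [-14, -32, -47, 18, 19, -32, 27, 33, -2] -> [14, 32, 47, -18, -19, 32, -27, -33, 2] -> [14, 32, 47] -> [14, 32]
  [-18, 28, -37, -30, -3, 49, 1, 1] -> [18, -28, 37, 30, 3, -49, -1, -1] -> [18, -28, 37] -> [18, -28]
  [9, -36, 6, -33, 5, -6, 46, 27] -> [-9, 36, -6, 33, -5, 6, -46, -27] -> [-9, 36, -6] -> [-9, 36]

[31, 13]; [15, 30]; [7, 43]; [14, 32]; [18, -28]; [-9, 36]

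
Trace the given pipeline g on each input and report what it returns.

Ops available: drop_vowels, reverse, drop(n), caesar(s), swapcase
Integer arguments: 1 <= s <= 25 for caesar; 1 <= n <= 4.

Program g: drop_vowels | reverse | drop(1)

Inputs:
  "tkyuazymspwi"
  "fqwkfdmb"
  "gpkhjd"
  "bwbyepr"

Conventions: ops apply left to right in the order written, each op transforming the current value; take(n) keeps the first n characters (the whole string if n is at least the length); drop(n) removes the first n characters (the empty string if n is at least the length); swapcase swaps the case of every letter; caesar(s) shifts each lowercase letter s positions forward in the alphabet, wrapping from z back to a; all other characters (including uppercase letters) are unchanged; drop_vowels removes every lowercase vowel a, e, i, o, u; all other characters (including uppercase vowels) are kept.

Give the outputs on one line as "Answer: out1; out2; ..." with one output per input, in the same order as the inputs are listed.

"psmyzykt"; "mdfkwqf"; "jhkpg"; "pybwb"

Execution, op by op:
  "tkyuazymspwi" -> "tkyzymspw" -> "wpsmyzykt" -> "psmyzykt"
  "fqwkfdmb" -> "fqwkfdmb" -> "bmdfkwqf" -> "mdfkwqf"
  "gpkhjd" -> "gpkhjd" -> "djhkpg" -> "jhkpg"
  "bwbyepr" -> "bwbypr" -> "rpybwb" -> "pybwb"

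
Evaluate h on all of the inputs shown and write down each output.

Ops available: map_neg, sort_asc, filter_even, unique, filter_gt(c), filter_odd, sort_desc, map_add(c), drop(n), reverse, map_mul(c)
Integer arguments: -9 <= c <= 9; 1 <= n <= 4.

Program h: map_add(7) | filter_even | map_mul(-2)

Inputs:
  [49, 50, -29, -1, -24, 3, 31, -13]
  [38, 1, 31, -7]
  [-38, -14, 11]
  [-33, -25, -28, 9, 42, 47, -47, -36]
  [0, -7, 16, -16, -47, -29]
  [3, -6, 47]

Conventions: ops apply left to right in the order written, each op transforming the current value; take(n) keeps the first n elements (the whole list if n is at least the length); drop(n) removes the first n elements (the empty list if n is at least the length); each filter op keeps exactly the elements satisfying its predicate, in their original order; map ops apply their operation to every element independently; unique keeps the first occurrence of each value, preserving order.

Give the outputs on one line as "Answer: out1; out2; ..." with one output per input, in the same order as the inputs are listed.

[-112, 44, -12, -20, -76, 12]; [-16, -76, 0]; [-36]; [52, 36, -32, -108, 80]; [0, 80, 44]; [-20, -108]

Execution, op by op:
  [49, 50, -29, -1, -24, 3, 31, -13] -> [56, 57, -22, 6, -17, 10, 38, -6] -> [56, -22, 6, 10, 38, -6] -> [-112, 44, -12, -20, -76, 12]
  [38, 1, 31, -7] -> [45, 8, 38, 0] -> [8, 38, 0] -> [-16, -76, 0]
  [-38, -14, 11] -> [-31, -7, 18] -> [18] -> [-36]
  [-33, -25, -28, 9, 42, 47, -47, -36] -> [-26, -18, -21, 16, 49, 54, -40, -29] -> [-26, -18, 16, 54, -40] -> [52, 36, -32, -108, 80]
  [0, -7, 16, -16, -47, -29] -> [7, 0, 23, -9, -40, -22] -> [0, -40, -22] -> [0, 80, 44]
  [3, -6, 47] -> [10, 1, 54] -> [10, 54] -> [-20, -108]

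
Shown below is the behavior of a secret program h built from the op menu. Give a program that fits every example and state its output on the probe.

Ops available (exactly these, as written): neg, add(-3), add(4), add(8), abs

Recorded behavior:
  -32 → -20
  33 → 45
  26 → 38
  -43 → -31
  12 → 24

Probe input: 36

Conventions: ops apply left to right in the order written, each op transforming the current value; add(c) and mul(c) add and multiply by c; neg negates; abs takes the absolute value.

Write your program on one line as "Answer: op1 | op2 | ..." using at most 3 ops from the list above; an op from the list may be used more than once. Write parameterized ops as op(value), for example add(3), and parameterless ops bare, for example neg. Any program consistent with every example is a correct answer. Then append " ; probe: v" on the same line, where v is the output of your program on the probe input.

add(4) | add(8) ; probe: 48

Check, running the answer program on each example:
  -32 -> -28 -> -20
  33 -> 37 -> 45
  26 -> 30 -> 38
  -43 -> -39 -> -31
  12 -> 16 -> 24
  probe: 36 -> 40 -> 48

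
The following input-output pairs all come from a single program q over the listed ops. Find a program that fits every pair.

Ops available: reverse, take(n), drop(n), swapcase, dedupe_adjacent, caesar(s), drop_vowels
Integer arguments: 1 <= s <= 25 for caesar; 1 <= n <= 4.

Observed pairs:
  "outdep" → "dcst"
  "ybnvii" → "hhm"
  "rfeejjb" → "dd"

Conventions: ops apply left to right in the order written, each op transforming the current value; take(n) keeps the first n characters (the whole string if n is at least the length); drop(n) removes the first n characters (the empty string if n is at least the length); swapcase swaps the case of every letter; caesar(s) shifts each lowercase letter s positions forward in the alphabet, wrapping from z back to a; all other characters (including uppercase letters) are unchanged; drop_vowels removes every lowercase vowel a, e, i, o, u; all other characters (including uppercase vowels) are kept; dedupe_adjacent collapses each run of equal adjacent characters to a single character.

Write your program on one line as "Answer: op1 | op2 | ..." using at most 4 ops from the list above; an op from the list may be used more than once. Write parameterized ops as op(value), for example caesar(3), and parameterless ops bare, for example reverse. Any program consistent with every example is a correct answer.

caesar(25) | drop(1) | reverse | drop_vowels

Check, running the answer program on each example:
  "outdep" -> "ntscdo" -> "tscdo" -> "odcst" -> "dcst"
  "ybnvii" -> "xamuhh" -> "amuhh" -> "hhuma" -> "hhm"
  "rfeejjb" -> "qeddiia" -> "eddiia" -> "aiidde" -> "dd"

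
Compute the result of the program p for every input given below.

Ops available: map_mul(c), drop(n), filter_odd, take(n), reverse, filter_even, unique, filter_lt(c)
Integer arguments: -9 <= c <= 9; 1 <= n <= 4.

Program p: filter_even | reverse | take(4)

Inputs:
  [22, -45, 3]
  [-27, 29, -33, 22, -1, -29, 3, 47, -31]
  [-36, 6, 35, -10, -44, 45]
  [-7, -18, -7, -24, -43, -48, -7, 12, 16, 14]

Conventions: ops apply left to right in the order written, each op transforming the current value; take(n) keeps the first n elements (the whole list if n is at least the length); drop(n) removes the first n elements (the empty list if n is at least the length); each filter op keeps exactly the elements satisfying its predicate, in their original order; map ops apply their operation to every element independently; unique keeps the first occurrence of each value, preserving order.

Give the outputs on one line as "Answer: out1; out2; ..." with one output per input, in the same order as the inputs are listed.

[22]; [22]; [-44, -10, 6, -36]; [14, 16, 12, -48]

Execution, op by op:
  [22, -45, 3] -> [22] -> [22] -> [22]
  [-27, 29, -33, 22, -1, -29, 3, 47, -31] -> [22] -> [22] -> [22]
  [-36, 6, 35, -10, -44, 45] -> [-36, 6, -10, -44] -> [-44, -10, 6, -36] -> [-44, -10, 6, -36]
  [-7, -18, -7, -24, -43, -48, -7, 12, 16, 14] -> [-18, -24, -48, 12, 16, 14] -> [14, 16, 12, -48, -24, -18] -> [14, 16, 12, -48]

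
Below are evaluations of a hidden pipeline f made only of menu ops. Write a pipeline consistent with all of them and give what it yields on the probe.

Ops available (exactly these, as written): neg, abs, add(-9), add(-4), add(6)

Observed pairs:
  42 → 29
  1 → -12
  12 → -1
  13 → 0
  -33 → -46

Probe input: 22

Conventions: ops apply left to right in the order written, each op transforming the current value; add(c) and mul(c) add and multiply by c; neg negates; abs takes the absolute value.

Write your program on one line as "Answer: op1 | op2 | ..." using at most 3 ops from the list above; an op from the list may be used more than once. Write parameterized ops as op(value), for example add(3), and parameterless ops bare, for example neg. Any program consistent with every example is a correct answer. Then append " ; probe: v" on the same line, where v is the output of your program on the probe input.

add(-4) | add(-9) ; probe: 9

Check, running the answer program on each example:
  42 -> 38 -> 29
  1 -> -3 -> -12
  12 -> 8 -> -1
  13 -> 9 -> 0
  -33 -> -37 -> -46
  probe: 22 -> 18 -> 9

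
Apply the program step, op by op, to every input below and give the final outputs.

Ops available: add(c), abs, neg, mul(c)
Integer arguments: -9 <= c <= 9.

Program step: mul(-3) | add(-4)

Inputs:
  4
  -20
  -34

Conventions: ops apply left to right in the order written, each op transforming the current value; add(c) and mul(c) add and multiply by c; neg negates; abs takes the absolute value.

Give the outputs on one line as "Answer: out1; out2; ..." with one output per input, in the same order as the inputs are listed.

-16; 56; 98

Execution, op by op:
  4 -> -12 -> -16
  -20 -> 60 -> 56
  -34 -> 102 -> 98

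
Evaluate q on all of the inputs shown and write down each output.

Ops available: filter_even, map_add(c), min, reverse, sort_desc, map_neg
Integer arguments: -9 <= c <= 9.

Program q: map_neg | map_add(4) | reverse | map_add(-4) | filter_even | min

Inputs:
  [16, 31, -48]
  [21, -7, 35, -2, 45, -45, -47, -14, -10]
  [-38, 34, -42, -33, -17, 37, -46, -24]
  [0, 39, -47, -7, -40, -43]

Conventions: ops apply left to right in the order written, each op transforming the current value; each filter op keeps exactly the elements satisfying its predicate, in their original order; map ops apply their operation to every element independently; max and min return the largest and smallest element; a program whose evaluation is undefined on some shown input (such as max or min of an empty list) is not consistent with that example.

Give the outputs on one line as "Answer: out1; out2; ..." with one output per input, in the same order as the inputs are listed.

-16; 2; -34; 0

Execution, op by op:
  [16, 31, -48] -> [-16, -31, 48] -> [-12, -27, 52] -> [52, -27, -12] -> [48, -31, -16] -> [48, -16] -> -16
  [21, -7, 35, -2, 45, -45, -47, -14, -10] -> [-21, 7, -35, 2, -45, 45, 47, 14, 10] -> [-17, 11, -31, 6, -41, 49, 51, 18, 14] -> [14, 18, 51, 49, -41, 6, -31, 11, -17] -> [10, 14, 47, 45, -45, 2, -35, 7, -21] -> [10, 14, 2] -> 2
  [-38, 34, -42, -33, -17, 37, -46, -24] -> [38, -34, 42, 33, 17, -37, 46, 24] -> [42, -30, 46, 37, 21, -33, 50, 28] -> [28, 50, -33, 21, 37, 46, -30, 42] -> [24, 46, -37, 17, 33, 42, -34, 38] -> [24, 46, 42, -34, 38] -> -34
  [0, 39, -47, -7, -40, -43] -> [0, -39, 47, 7, 40, 43] -> [4, -35, 51, 11, 44, 47] -> [47, 44, 11, 51, -35, 4] -> [43, 40, 7, 47, -39, 0] -> [40, 0] -> 0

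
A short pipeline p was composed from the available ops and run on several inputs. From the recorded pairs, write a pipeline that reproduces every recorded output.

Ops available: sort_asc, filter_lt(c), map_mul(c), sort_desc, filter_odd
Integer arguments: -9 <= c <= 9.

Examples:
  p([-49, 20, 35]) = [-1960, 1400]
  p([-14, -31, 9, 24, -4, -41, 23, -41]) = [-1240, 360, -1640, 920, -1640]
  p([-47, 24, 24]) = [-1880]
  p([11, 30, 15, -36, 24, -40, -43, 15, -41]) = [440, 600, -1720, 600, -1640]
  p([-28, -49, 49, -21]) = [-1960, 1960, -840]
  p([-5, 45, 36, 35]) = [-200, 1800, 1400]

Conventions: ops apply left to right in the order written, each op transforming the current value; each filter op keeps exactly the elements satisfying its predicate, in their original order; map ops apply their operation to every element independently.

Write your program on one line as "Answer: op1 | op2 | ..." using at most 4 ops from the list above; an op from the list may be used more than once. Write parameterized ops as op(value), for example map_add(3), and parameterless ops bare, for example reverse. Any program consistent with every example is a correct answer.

filter_odd | map_mul(8) | map_mul(-5) | map_mul(-1)

Check, running the answer program on each example:
  [-49, 20, 35] -> [-49, 35] -> [-392, 280] -> [1960, -1400] -> [-1960, 1400]
  [-14, -31, 9, 24, -4, -41, 23, -41] -> [-31, 9, -41, 23, -41] -> [-248, 72, -328, 184, -328] -> [1240, -360, 1640, -920, 1640] -> [-1240, 360, -1640, 920, -1640]
  [-47, 24, 24] -> [-47] -> [-376] -> [1880] -> [-1880]
  [11, 30, 15, -36, 24, -40, -43, 15, -41] -> [11, 15, -43, 15, -41] -> [88, 120, -344, 120, -328] -> [-440, -600, 1720, -600, 1640] -> [440, 600, -1720, 600, -1640]
  [-28, -49, 49, -21] -> [-49, 49, -21] -> [-392, 392, -168] -> [1960, -1960, 840] -> [-1960, 1960, -840]
  [-5, 45, 36, 35] -> [-5, 45, 35] -> [-40, 360, 280] -> [200, -1800, -1400] -> [-200, 1800, 1400]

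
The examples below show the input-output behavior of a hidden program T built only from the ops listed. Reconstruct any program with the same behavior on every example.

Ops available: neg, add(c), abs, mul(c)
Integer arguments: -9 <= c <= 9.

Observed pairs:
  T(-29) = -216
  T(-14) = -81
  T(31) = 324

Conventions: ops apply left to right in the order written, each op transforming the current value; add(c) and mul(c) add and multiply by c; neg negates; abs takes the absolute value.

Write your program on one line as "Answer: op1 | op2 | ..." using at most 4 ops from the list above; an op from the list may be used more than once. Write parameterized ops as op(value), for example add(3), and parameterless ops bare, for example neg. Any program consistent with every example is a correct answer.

add(5) | mul(-9) | neg

Check, running the answer program on each example:
  -29 -> -24 -> 216 -> -216
  -14 -> -9 -> 81 -> -81
  31 -> 36 -> -324 -> 324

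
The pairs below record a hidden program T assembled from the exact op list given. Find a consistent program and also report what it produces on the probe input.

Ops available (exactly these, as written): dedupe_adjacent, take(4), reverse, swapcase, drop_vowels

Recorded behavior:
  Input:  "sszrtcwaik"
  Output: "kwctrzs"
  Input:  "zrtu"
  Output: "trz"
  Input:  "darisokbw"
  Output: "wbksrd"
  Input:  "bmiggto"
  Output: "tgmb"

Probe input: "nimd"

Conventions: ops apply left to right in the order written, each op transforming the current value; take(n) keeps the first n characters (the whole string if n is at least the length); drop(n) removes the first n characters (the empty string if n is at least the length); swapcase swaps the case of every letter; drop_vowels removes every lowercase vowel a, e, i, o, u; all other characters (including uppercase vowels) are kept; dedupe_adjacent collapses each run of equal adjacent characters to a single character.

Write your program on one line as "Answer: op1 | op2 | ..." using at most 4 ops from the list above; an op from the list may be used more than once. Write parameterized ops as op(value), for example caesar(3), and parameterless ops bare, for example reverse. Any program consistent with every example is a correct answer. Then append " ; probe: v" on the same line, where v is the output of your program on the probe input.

dedupe_adjacent | reverse | drop_vowels ; probe: "dmn"

Check, running the answer program on each example:
  "sszrtcwaik" -> "szrtcwaik" -> "kiawctrzs" -> "kwctrzs"
  "zrtu" -> "zrtu" -> "utrz" -> "trz"
  "darisokbw" -> "darisokbw" -> "wbkosirad" -> "wbksrd"
  "bmiggto" -> "bmigto" -> "otgimb" -> "tgmb"
  probe: "nimd" -> "nimd" -> "dmin" -> "dmn"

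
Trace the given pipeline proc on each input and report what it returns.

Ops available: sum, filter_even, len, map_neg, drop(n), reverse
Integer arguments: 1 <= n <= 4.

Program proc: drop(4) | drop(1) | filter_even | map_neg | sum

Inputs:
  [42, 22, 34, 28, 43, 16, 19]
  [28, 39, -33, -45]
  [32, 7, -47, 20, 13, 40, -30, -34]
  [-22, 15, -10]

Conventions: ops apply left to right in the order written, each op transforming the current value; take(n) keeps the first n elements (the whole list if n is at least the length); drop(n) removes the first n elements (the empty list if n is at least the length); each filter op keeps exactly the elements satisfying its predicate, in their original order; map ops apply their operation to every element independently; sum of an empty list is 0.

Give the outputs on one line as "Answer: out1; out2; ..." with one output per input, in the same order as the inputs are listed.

Execution, op by op:
  [42, 22, 34, 28, 43, 16, 19] -> [43, 16, 19] -> [16, 19] -> [16] -> [-16] -> -16
  [28, 39, -33, -45] -> [] -> [] -> [] -> [] -> 0
  [32, 7, -47, 20, 13, 40, -30, -34] -> [13, 40, -30, -34] -> [40, -30, -34] -> [40, -30, -34] -> [-40, 30, 34] -> 24
  [-22, 15, -10] -> [] -> [] -> [] -> [] -> 0

-16; 0; 24; 0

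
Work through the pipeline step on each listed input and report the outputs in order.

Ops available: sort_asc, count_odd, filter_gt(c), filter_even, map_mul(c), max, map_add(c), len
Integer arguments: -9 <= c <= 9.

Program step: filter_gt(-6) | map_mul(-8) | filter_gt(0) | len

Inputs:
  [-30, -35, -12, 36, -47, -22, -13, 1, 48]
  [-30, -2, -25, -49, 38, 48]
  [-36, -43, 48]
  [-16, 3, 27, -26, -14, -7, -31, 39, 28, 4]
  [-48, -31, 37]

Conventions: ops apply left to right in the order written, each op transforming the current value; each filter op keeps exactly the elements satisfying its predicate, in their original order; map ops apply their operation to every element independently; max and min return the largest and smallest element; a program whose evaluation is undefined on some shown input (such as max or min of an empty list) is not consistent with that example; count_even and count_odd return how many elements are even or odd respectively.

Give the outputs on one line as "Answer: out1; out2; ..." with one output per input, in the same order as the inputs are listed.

0; 1; 0; 0; 0

Execution, op by op:
  [-30, -35, -12, 36, -47, -22, -13, 1, 48] -> [36, 1, 48] -> [-288, -8, -384] -> [] -> 0
  [-30, -2, -25, -49, 38, 48] -> [-2, 38, 48] -> [16, -304, -384] -> [16] -> 1
  [-36, -43, 48] -> [48] -> [-384] -> [] -> 0
  [-16, 3, 27, -26, -14, -7, -31, 39, 28, 4] -> [3, 27, 39, 28, 4] -> [-24, -216, -312, -224, -32] -> [] -> 0
  [-48, -31, 37] -> [37] -> [-296] -> [] -> 0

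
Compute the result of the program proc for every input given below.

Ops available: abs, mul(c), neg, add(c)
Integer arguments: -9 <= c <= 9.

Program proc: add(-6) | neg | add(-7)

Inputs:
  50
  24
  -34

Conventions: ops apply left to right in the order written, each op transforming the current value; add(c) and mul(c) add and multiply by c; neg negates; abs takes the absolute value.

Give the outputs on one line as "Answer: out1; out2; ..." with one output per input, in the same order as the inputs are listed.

Execution, op by op:
  50 -> 44 -> -44 -> -51
  24 -> 18 -> -18 -> -25
  -34 -> -40 -> 40 -> 33

-51; -25; 33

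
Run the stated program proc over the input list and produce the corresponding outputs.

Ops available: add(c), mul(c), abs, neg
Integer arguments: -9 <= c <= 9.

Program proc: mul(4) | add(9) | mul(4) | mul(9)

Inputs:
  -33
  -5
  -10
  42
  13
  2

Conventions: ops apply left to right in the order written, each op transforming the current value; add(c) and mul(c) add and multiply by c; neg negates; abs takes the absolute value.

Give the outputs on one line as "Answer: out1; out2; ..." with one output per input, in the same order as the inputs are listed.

Execution, op by op:
  -33 -> -132 -> -123 -> -492 -> -4428
  -5 -> -20 -> -11 -> -44 -> -396
  -10 -> -40 -> -31 -> -124 -> -1116
  42 -> 168 -> 177 -> 708 -> 6372
  13 -> 52 -> 61 -> 244 -> 2196
  2 -> 8 -> 17 -> 68 -> 612

-4428; -396; -1116; 6372; 2196; 612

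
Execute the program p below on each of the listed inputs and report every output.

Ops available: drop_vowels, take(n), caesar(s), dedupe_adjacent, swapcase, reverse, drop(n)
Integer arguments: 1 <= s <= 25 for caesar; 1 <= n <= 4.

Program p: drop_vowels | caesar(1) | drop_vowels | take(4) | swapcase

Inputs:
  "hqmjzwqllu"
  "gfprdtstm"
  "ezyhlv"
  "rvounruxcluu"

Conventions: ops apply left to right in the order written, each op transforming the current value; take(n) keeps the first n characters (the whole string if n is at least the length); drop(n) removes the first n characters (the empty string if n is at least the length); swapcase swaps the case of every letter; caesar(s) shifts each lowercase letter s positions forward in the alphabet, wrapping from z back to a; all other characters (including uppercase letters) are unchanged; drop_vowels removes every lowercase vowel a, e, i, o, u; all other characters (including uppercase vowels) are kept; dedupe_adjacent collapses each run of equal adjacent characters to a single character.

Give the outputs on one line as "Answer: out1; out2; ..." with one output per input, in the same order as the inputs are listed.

Execution, op by op:
  "hqmjzwqllu" -> "hqmjzwqll" -> "irnkaxrmm" -> "rnkxrmm" -> "rnkx" -> "RNKX"
  "gfprdtstm" -> "gfprdtstm" -> "hgqseutun" -> "hgqstn" -> "hgqs" -> "HGQS"
  "ezyhlv" -> "zyhlv" -> "azimw" -> "zmw" -> "zmw" -> "ZMW"
  "rvounruxcluu" -> "rvnrxcl" -> "swosydm" -> "swsydm" -> "swsy" -> "SWSY"

"RNKX"; "HGQS"; "ZMW"; "SWSY"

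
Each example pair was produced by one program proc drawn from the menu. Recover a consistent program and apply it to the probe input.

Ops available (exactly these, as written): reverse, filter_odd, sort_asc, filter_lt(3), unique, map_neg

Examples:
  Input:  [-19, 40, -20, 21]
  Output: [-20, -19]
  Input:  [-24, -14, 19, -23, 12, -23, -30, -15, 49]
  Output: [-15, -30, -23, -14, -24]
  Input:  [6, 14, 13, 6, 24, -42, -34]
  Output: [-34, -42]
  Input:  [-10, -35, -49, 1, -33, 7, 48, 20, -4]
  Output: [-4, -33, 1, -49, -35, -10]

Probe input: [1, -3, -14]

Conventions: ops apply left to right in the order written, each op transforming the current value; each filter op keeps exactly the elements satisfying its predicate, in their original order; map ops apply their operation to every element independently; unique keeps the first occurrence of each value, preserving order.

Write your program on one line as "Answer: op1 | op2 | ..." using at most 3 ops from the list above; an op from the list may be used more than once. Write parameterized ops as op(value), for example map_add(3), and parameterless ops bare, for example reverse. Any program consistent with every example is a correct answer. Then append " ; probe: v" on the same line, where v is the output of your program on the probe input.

reverse | filter_lt(3) | unique ; probe: [-14, -3, 1]

Check, running the answer program on each example:
  [-19, 40, -20, 21] -> [21, -20, 40, -19] -> [-20, -19] -> [-20, -19]
  [-24, -14, 19, -23, 12, -23, -30, -15, 49] -> [49, -15, -30, -23, 12, -23, 19, -14, -24] -> [-15, -30, -23, -23, -14, -24] -> [-15, -30, -23, -14, -24]
  [6, 14, 13, 6, 24, -42, -34] -> [-34, -42, 24, 6, 13, 14, 6] -> [-34, -42] -> [-34, -42]
  [-10, -35, -49, 1, -33, 7, 48, 20, -4] -> [-4, 20, 48, 7, -33, 1, -49, -35, -10] -> [-4, -33, 1, -49, -35, -10] -> [-4, -33, 1, -49, -35, -10]
  probe: [1, -3, -14] -> [-14, -3, 1] -> [-14, -3, 1] -> [-14, -3, 1]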